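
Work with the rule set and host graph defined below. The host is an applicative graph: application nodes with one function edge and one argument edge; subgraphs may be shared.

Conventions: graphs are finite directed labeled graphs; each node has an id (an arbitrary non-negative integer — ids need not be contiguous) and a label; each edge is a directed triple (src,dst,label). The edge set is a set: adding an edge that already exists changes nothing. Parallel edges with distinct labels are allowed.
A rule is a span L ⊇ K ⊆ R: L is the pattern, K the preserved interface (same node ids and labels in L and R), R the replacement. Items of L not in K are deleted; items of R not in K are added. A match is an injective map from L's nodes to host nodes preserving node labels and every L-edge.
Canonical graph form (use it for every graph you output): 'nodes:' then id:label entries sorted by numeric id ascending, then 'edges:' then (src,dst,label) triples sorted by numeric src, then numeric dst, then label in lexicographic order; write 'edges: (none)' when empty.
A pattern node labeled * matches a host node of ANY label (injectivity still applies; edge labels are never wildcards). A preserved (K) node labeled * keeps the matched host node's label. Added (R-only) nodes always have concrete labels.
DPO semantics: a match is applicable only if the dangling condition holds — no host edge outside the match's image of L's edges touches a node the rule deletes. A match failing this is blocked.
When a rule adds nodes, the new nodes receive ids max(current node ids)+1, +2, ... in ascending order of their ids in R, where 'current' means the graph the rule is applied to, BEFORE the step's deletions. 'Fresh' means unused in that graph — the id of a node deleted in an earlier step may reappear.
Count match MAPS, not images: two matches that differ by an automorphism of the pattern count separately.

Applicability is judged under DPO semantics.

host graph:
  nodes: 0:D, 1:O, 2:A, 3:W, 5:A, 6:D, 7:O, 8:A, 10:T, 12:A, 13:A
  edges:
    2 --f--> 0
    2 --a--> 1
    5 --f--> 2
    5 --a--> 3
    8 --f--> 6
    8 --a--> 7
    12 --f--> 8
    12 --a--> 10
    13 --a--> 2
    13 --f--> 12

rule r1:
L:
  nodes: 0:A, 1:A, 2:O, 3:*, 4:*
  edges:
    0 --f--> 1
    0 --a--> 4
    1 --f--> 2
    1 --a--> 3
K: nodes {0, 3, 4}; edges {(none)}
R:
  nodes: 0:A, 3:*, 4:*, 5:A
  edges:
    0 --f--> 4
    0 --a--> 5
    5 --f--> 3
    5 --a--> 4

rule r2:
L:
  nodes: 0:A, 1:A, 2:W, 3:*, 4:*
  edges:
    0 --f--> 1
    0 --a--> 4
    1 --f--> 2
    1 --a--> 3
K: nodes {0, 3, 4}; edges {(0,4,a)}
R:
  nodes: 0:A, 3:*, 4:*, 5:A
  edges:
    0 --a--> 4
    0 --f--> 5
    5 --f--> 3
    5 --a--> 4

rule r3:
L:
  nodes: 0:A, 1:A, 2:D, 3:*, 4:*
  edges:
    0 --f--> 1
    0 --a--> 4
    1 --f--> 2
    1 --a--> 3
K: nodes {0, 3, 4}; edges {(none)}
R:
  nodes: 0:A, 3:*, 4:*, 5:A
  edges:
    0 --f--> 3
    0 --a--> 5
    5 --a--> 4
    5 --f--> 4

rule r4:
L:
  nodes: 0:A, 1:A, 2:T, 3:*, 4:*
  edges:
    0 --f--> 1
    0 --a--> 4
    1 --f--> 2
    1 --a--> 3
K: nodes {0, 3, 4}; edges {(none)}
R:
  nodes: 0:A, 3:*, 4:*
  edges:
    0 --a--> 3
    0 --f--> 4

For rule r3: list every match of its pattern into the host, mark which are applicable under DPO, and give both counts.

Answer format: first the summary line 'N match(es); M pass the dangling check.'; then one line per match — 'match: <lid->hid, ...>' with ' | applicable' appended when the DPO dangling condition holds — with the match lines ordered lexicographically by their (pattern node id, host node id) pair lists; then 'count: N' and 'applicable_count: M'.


2 match(es); 1 pass the dangling check.
match: 0->5, 1->2, 2->0, 3->1, 4->3
match: 0->12, 1->8, 2->6, 3->7, 4->10 | applicable
count: 2
applicable_count: 1


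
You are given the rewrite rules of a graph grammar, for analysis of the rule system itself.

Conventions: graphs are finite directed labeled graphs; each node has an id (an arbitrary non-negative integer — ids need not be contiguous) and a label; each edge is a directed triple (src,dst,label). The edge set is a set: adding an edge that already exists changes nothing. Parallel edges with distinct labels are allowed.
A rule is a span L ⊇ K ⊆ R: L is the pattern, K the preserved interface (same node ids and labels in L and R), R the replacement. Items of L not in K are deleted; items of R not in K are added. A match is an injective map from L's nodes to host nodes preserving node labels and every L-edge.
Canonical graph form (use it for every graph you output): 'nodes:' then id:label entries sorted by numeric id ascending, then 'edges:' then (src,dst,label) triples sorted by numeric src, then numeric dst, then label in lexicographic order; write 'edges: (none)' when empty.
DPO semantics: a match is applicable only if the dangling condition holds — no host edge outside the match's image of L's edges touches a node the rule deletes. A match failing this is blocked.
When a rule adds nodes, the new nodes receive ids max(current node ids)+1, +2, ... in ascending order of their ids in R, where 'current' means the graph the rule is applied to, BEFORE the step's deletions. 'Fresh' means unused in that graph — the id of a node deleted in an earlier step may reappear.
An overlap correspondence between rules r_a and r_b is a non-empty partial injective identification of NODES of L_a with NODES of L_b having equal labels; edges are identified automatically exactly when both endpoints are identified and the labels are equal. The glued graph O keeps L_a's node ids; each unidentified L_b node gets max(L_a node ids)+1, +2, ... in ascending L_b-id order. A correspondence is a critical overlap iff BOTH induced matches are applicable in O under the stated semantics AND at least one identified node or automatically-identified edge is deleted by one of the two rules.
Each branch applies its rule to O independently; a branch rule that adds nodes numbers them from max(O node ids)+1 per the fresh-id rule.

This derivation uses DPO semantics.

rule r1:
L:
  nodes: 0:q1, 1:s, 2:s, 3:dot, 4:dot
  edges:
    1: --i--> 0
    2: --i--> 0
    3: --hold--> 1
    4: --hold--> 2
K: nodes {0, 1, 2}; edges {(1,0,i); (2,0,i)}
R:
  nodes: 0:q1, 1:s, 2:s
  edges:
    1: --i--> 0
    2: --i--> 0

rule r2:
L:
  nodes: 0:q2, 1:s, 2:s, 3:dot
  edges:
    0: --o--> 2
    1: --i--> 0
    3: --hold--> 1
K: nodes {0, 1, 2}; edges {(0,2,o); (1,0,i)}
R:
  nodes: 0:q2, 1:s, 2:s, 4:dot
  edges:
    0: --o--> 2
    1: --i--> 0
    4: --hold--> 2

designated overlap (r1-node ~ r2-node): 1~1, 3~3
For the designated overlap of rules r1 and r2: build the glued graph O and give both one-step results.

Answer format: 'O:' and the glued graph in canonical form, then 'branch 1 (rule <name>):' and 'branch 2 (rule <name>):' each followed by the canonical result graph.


O:
nodes: 0:q1, 1:s, 2:s, 3:dot, 4:dot, 5:q2, 6:s
edges: (1,0,i); (1,5,i); (2,0,i); (3,1,hold); (4,2,hold); (5,6,o)
branch 1 (rule r1):
nodes: 0:q1, 1:s, 2:s, 5:q2, 6:s
edges: (1,0,i); (1,5,i); (2,0,i); (5,6,o)
branch 2 (rule r2):
nodes: 0:q1, 1:s, 2:s, 4:dot, 5:q2, 6:s, 7:dot
edges: (1,0,i); (1,5,i); (2,0,i); (4,2,hold); (5,6,o); (7,6,hold)


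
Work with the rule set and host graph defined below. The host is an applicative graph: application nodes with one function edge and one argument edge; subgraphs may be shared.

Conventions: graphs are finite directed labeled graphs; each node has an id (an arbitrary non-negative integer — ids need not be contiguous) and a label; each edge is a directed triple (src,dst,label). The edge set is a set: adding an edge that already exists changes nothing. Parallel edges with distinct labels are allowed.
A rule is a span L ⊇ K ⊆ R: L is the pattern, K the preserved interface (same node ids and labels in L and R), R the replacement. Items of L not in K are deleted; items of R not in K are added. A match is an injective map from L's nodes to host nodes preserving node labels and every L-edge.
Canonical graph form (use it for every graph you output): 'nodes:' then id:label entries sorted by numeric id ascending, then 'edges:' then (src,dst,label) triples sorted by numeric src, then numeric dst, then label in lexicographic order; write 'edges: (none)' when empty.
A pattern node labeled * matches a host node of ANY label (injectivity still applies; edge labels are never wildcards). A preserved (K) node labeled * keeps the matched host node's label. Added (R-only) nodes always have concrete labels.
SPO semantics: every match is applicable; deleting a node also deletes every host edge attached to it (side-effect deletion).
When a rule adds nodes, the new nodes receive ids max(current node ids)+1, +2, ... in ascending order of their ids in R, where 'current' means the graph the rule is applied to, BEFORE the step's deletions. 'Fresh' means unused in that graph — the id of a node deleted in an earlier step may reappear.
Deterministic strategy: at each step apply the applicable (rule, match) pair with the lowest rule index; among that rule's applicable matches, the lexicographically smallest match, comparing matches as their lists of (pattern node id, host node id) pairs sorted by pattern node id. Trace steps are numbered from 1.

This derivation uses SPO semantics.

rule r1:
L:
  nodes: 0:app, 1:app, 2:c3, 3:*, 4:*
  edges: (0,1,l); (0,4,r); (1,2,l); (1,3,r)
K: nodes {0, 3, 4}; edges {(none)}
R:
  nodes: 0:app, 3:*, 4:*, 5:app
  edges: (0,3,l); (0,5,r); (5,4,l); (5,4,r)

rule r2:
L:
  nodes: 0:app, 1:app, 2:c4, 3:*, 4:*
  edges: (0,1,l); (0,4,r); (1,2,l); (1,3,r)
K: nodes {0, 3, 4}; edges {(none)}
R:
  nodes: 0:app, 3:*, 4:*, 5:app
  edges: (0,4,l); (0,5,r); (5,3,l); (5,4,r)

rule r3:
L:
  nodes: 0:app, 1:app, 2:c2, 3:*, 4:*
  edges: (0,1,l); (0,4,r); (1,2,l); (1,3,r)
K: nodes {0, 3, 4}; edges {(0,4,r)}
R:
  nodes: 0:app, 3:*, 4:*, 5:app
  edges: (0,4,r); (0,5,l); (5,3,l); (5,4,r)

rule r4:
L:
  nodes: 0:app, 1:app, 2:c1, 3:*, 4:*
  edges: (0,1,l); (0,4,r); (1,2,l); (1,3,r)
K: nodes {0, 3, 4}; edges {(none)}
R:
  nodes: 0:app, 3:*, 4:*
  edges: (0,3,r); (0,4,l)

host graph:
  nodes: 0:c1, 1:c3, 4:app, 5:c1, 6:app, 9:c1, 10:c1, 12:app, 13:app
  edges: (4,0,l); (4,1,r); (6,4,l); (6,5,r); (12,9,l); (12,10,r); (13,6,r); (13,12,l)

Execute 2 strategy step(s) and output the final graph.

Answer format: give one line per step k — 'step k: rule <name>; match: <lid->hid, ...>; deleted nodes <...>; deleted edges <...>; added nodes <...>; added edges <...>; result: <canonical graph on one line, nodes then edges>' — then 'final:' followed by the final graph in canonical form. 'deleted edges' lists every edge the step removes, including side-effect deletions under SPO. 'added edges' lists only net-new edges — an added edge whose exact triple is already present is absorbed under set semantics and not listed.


step 1: rule r4; match: 0->6, 1->4, 2->0, 3->1, 4->5; deleted nodes 0, 4; deleted edges (4,0,l); (4,1,r); (6,4,l); (6,5,r); added nodes (none); added edges (6,1,r); (6,5,l); result: nodes: 1:c3, 5:c1, 6:app, 9:c1, 10:c1, 12:app, 13:app edges: (6,1,r); (6,5,l); (12,9,l); (12,10,r); (13,6,r); (13,12,l)
step 2: rule r4; match: 0->13, 1->12, 2->9, 3->10, 4->6; deleted nodes 9, 12; deleted edges (12,9,l); (12,10,r); (13,6,r); (13,12,l); added nodes (none); added edges (13,6,l); (13,10,r); result: nodes: 1:c3, 5:c1, 6:app, 10:c1, 13:app edges: (6,1,r); (6,5,l); (13,6,l); (13,10,r)
final:
nodes: 1:c3, 5:c1, 6:app, 10:c1, 13:app
edges: (6,1,r); (6,5,l); (13,6,l); (13,10,r)


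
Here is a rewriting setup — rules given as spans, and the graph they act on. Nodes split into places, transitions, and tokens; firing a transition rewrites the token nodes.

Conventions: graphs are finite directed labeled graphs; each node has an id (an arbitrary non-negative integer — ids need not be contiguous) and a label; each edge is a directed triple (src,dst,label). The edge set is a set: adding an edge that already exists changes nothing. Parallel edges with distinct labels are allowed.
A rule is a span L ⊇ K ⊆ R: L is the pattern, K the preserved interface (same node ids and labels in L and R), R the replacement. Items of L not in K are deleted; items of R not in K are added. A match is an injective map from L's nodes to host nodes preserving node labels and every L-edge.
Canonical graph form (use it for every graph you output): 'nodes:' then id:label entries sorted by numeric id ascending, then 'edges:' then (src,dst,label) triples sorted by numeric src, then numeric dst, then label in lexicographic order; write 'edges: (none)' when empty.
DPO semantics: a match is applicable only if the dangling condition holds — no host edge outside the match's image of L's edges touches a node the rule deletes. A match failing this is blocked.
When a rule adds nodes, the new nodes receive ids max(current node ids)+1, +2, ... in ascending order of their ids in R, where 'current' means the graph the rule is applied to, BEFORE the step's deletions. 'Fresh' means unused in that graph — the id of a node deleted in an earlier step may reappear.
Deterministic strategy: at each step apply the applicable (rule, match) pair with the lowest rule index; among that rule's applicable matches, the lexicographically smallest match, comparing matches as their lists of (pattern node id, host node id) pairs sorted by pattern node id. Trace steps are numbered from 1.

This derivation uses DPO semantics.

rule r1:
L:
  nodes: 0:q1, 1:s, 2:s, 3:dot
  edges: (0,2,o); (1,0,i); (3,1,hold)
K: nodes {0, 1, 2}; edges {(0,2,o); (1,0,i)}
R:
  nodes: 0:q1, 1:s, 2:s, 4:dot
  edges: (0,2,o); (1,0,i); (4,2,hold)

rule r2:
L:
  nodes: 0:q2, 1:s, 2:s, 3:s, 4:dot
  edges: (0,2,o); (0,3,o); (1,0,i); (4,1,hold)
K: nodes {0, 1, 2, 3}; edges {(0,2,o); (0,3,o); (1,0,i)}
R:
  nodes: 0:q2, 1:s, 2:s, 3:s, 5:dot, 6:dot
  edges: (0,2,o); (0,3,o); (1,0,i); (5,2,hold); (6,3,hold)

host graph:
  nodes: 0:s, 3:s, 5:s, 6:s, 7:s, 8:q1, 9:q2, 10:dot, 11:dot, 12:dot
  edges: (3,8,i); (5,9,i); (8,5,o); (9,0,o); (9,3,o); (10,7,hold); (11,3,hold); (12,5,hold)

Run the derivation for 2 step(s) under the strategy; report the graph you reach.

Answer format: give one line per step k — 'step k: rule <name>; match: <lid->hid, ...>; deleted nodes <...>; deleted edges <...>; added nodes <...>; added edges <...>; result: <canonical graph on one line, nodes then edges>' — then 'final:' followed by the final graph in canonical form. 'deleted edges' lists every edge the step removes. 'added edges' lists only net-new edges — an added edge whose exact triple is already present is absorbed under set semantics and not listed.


step 1: rule r1; match: 0->8, 1->3, 2->5, 3->11; deleted nodes 11; deleted edges (11,3,hold); added nodes 13; added edges (13,5,hold); result: nodes: 0:s, 3:s, 5:s, 6:s, 7:s, 8:q1, 9:q2, 10:dot, 12:dot, 13:dot edges: (3,8,i); (5,9,i); (8,5,o); (9,0,o); (9,3,o); (10,7,hold); (12,5,hold); (13,5,hold)
step 2: rule r2; match: 0->9, 1->5, 2->0, 3->3, 4->12; deleted nodes 12; deleted edges (12,5,hold); added nodes 14, 15; added edges (14,0,hold); (15,3,hold); result: nodes: 0:s, 3:s, 5:s, 6:s, 7:s, 8:q1, 9:q2, 10:dot, 13:dot, 14:dot, 15:dot edges: (3,8,i); (5,9,i); (8,5,o); (9,0,o); (9,3,o); (10,7,hold); (13,5,hold); (14,0,hold); (15,3,hold)
final:
nodes: 0:s, 3:s, 5:s, 6:s, 7:s, 8:q1, 9:q2, 10:dot, 13:dot, 14:dot, 15:dot
edges: (3,8,i); (5,9,i); (8,5,o); (9,0,o); (9,3,o); (10,7,hold); (13,5,hold); (14,0,hold); (15,3,hold)


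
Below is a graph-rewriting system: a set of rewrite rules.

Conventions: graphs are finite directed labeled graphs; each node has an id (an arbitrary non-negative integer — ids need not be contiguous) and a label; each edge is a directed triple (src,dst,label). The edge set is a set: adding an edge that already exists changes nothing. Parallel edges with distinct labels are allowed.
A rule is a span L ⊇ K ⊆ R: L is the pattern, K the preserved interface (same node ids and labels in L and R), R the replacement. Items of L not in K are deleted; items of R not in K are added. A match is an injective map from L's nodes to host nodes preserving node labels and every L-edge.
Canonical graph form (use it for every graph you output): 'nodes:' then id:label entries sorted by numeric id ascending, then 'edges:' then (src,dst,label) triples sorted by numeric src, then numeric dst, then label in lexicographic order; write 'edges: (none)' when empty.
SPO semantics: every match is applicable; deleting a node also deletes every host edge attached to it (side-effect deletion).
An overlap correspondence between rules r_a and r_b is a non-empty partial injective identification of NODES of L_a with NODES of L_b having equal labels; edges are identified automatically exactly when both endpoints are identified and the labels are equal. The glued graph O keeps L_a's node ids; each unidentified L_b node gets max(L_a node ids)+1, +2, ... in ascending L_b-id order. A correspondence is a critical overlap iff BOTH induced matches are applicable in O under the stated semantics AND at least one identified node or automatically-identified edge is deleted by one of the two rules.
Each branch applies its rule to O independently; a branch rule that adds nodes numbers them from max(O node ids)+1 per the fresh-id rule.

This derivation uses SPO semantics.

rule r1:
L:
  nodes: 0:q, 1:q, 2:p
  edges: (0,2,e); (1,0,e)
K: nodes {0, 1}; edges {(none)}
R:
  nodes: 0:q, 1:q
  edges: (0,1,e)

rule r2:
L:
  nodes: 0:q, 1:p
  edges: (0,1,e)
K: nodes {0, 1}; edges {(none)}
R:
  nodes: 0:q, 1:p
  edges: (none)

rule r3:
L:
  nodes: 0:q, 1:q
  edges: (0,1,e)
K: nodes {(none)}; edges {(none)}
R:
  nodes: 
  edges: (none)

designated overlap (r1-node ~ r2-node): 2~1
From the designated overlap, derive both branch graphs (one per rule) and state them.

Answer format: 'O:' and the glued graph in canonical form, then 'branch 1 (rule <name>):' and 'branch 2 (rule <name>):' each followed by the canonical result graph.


O:
nodes: 0:q, 1:q, 2:p, 3:q
edges: (0,2,e); (1,0,e); (3,2,e)
branch 1 (rule r1):
nodes: 0:q, 1:q, 3:q
edges: (0,1,e)
branch 2 (rule r2):
nodes: 0:q, 1:q, 2:p, 3:q
edges: (0,2,e); (1,0,e)


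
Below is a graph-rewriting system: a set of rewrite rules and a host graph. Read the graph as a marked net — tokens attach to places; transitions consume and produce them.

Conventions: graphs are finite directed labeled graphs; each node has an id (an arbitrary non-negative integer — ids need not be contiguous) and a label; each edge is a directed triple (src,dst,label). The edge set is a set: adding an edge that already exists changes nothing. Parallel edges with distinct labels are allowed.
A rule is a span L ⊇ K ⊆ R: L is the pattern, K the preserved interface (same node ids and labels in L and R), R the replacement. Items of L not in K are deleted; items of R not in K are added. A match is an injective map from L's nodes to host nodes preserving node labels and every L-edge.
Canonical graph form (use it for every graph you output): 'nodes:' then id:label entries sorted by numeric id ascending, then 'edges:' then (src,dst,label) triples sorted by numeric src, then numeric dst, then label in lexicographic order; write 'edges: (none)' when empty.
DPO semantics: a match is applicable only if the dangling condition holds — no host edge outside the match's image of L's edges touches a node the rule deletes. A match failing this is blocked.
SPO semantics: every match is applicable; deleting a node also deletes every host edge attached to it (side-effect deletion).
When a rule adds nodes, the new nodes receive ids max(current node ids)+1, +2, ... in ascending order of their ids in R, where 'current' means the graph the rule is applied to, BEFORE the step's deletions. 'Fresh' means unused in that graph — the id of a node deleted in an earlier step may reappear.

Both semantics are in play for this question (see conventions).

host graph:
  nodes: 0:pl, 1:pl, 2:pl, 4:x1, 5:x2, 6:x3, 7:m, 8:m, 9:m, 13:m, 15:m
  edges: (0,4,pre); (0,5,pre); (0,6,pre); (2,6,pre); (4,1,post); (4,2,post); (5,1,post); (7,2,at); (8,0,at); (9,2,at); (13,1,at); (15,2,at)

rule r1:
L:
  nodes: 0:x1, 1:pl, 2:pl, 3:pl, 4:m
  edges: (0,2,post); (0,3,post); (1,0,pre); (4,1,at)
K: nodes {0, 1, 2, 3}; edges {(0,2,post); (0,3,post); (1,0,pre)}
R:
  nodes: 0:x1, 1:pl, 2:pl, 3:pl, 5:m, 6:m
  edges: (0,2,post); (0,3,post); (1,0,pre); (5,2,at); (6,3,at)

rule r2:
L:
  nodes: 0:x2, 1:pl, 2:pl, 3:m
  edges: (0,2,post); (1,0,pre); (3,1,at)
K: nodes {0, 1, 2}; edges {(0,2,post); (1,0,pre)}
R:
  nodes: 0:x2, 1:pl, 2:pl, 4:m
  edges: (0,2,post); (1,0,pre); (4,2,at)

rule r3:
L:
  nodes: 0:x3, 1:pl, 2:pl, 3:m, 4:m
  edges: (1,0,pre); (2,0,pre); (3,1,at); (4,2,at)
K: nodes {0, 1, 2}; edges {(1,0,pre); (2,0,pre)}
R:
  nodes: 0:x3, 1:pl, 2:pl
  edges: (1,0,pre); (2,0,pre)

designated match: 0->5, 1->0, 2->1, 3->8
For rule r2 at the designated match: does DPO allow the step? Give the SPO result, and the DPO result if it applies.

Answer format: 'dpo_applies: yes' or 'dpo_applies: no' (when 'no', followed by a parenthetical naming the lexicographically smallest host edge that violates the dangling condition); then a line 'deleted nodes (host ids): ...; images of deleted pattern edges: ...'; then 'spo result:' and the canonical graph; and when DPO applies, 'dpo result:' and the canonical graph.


dpo_applies: yes
deleted nodes (host ids): 8; images of deleted pattern edges: (8,0,at)
spo result:
nodes: 0:pl, 1:pl, 2:pl, 4:x1, 5:x2, 6:x3, 7:m, 9:m, 13:m, 15:m, 16:m
edges: (0,4,pre); (0,5,pre); (0,6,pre); (2,6,pre); (4,1,post); (4,2,post); (5,1,post); (7,2,at); (9,2,at); (13,1,at); (15,2,at); (16,1,at)
dpo result:
nodes: 0:pl, 1:pl, 2:pl, 4:x1, 5:x2, 6:x3, 7:m, 9:m, 13:m, 15:m, 16:m
edges: (0,4,pre); (0,5,pre); (0,6,pre); (2,6,pre); (4,1,post); (4,2,post); (5,1,post); (7,2,at); (9,2,at); (13,1,at); (15,2,at); (16,1,at)


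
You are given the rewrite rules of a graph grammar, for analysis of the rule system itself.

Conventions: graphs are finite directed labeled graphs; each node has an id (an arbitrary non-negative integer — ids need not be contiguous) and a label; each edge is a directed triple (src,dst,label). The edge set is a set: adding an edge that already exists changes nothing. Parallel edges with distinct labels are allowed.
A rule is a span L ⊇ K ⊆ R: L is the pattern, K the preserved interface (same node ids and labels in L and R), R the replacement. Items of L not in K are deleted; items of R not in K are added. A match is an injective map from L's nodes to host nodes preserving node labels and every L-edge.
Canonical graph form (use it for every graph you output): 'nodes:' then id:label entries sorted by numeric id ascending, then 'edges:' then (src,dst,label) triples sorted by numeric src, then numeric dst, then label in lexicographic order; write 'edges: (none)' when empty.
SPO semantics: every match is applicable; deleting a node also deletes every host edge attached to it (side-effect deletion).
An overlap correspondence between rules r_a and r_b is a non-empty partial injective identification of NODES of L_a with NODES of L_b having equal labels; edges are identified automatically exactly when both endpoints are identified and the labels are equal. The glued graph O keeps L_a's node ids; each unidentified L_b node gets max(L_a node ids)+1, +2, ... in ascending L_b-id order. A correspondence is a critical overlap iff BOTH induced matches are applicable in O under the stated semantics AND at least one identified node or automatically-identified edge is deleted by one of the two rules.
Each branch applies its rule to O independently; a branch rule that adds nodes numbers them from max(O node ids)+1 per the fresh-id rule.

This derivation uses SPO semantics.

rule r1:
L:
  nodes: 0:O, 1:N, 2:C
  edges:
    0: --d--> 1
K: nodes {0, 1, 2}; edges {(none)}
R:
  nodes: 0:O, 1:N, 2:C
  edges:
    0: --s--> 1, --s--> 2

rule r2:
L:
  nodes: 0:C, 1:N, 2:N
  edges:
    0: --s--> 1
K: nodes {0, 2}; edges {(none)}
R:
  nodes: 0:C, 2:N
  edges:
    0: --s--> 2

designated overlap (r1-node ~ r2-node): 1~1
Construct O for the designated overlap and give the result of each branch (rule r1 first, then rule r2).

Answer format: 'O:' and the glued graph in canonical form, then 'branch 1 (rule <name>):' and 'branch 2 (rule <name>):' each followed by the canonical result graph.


O:
nodes: 0:O, 1:N, 2:C, 3:C, 4:N
edges: (0,1,d); (3,1,s)
branch 1 (rule r1):
nodes: 0:O, 1:N, 2:C, 3:C, 4:N
edges: (0,1,s); (0,2,s); (3,1,s)
branch 2 (rule r2):
nodes: 0:O, 2:C, 3:C, 4:N
edges: (3,4,s)


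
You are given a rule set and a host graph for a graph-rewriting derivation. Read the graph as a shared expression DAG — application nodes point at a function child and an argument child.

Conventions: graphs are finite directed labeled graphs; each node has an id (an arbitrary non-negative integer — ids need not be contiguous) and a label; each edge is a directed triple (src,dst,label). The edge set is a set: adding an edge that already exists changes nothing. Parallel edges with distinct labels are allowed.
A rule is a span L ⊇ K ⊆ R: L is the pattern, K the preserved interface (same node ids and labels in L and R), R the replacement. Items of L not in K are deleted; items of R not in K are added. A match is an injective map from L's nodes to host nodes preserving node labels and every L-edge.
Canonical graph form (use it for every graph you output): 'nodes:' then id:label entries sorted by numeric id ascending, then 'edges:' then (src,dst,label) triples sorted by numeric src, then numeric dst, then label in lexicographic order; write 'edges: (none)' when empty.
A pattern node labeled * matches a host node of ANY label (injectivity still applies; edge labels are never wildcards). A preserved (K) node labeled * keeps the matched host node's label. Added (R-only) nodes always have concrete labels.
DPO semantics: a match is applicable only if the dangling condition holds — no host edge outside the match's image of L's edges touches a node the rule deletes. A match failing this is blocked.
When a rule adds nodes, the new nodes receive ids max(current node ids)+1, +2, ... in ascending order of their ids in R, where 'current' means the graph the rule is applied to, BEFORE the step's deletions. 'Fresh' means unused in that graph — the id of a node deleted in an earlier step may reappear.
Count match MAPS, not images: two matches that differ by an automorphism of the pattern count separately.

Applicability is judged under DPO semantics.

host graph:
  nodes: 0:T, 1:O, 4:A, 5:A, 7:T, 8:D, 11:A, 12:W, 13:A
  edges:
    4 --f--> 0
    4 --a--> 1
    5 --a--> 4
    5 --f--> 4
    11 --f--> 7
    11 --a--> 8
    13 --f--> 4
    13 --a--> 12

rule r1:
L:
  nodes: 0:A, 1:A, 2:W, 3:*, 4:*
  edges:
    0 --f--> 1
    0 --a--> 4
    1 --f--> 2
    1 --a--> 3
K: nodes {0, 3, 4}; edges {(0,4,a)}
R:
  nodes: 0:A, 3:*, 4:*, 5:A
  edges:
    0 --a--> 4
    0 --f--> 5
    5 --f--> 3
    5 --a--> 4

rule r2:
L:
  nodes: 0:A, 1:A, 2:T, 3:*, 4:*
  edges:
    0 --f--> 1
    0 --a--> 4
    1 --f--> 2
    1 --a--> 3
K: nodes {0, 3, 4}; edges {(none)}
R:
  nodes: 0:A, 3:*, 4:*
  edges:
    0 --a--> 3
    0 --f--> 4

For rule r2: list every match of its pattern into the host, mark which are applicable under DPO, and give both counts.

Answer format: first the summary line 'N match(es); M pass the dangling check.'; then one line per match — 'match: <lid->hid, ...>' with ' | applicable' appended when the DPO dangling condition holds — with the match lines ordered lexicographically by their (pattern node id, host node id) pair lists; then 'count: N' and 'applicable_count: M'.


1 match(es); 0 pass the dangling check.
match: 0->13, 1->4, 2->0, 3->1, 4->12
count: 1
applicable_count: 0


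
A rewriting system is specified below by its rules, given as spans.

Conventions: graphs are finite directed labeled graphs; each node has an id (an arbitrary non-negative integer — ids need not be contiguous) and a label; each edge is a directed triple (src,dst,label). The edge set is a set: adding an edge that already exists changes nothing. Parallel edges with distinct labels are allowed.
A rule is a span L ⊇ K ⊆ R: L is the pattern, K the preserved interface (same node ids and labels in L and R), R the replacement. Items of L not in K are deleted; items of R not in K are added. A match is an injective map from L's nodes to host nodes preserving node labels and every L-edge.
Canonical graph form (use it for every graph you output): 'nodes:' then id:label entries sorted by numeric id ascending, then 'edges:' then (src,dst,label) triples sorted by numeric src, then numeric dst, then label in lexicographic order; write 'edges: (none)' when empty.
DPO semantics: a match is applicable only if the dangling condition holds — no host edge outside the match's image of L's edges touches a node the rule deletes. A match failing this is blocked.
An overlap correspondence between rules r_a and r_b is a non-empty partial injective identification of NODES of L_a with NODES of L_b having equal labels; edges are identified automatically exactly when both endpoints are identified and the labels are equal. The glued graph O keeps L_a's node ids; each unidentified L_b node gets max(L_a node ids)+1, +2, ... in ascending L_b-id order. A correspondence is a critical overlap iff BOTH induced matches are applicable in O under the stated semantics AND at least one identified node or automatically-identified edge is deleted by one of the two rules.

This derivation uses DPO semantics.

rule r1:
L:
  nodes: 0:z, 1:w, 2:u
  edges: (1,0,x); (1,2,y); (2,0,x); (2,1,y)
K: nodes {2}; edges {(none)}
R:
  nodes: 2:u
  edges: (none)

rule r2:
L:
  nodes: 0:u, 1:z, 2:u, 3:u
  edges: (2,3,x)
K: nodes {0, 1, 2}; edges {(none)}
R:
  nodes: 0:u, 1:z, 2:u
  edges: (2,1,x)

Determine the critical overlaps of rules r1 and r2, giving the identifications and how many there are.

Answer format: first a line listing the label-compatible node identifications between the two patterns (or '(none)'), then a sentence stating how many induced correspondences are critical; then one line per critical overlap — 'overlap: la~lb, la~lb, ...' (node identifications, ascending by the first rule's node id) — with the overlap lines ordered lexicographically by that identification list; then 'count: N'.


label-compatible node identifications between L(r1) and L(r2): 0~1, 2~0, 2~2, 2~3
3 of the induced correspondences are critical overlaps of r1 and r2.
overlap: 0~1
overlap: 0~1, 2~0
overlap: 0~1, 2~2
count: 3


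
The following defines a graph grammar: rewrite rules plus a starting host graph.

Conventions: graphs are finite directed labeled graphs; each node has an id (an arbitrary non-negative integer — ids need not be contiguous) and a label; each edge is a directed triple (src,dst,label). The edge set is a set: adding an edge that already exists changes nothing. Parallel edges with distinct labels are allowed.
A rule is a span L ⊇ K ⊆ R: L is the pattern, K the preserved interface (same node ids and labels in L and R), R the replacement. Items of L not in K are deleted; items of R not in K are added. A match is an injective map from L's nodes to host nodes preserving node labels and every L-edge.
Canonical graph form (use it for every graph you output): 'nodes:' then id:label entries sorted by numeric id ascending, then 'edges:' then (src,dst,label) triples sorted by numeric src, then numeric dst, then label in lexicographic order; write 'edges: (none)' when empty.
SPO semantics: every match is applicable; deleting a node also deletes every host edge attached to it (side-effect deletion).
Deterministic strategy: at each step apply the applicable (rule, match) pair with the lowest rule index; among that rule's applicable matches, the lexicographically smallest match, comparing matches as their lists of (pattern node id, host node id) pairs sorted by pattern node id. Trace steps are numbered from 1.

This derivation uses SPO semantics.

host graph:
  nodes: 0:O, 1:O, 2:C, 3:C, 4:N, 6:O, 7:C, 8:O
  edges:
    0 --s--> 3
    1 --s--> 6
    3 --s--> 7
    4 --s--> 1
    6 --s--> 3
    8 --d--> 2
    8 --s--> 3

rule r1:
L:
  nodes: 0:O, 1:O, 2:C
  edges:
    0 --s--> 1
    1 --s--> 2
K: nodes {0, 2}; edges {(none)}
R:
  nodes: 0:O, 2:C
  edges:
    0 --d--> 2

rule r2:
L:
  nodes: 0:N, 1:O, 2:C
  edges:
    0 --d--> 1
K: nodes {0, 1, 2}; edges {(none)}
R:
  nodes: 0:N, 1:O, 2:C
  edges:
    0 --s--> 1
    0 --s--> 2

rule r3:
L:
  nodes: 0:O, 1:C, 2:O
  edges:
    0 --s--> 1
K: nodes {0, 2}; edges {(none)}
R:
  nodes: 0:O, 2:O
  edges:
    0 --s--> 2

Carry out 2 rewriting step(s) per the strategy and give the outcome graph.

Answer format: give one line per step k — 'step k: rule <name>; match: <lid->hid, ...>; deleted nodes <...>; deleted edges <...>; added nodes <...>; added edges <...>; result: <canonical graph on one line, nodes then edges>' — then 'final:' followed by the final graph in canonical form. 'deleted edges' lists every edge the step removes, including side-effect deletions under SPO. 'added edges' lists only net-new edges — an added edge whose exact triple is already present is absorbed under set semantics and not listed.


step 1: rule r1; match: 0->1, 1->6, 2->3; deleted nodes 6; deleted edges (1,6,s); (6,3,s); added nodes (none); added edges (1,3,d); result: nodes: 0:O, 1:O, 2:C, 3:C, 4:N, 7:C, 8:O edges: (0,3,s); (1,3,d); (3,7,s); (4,1,s); (8,2,d); (8,3,s)
step 2: rule r3; match: 0->0, 1->3, 2->1; deleted nodes 3; deleted edges (0,3,s); (1,3,d); (3,7,s); (8,3,s); added nodes (none); added edges (0,1,s); result: nodes: 0:O, 1:O, 2:C, 4:N, 7:C, 8:O edges: (0,1,s); (4,1,s); (8,2,d)
final:
nodes: 0:O, 1:O, 2:C, 4:N, 7:C, 8:O
edges: (0,1,s); (4,1,s); (8,2,d)


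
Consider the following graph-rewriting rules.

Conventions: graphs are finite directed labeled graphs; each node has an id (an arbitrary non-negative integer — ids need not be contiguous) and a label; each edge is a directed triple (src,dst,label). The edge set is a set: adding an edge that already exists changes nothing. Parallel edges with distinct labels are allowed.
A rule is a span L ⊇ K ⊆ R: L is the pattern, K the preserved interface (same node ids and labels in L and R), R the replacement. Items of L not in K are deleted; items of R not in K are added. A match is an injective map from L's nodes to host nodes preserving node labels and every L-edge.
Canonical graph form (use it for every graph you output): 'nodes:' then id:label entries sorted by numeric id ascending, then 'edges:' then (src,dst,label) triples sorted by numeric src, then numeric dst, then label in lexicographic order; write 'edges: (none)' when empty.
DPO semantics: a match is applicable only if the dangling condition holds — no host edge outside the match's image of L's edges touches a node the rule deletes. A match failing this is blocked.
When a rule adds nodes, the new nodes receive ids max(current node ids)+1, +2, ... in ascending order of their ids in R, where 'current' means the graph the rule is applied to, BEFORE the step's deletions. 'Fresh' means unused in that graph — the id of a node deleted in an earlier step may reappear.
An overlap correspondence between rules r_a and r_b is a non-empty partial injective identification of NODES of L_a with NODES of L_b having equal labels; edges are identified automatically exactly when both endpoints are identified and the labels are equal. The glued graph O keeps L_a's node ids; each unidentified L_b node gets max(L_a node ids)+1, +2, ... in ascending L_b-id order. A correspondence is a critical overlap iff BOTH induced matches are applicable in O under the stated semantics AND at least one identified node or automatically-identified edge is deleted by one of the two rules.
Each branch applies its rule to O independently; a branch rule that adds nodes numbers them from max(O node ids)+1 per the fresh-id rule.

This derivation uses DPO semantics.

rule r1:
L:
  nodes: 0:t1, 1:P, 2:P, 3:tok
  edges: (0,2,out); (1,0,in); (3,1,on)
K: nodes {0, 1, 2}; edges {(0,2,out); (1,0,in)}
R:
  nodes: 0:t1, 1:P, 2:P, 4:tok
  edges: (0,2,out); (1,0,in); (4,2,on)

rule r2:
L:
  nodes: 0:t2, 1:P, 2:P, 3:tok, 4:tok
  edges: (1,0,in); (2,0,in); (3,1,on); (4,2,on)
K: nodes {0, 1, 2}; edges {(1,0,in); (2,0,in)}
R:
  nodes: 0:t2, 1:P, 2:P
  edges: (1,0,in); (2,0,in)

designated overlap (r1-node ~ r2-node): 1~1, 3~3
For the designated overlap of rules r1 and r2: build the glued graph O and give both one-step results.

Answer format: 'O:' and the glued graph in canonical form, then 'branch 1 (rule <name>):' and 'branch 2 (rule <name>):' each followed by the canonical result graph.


O:
nodes: 0:t1, 1:P, 2:P, 3:tok, 4:t2, 5:P, 6:tok
edges: (0,2,out); (1,0,in); (1,4,in); (3,1,on); (5,4,in); (6,5,on)
branch 1 (rule r1):
nodes: 0:t1, 1:P, 2:P, 4:t2, 5:P, 6:tok, 7:tok
edges: (0,2,out); (1,0,in); (1,4,in); (5,4,in); (6,5,on); (7,2,on)
branch 2 (rule r2):
nodes: 0:t1, 1:P, 2:P, 4:t2, 5:P
edges: (0,2,out); (1,0,in); (1,4,in); (5,4,in)


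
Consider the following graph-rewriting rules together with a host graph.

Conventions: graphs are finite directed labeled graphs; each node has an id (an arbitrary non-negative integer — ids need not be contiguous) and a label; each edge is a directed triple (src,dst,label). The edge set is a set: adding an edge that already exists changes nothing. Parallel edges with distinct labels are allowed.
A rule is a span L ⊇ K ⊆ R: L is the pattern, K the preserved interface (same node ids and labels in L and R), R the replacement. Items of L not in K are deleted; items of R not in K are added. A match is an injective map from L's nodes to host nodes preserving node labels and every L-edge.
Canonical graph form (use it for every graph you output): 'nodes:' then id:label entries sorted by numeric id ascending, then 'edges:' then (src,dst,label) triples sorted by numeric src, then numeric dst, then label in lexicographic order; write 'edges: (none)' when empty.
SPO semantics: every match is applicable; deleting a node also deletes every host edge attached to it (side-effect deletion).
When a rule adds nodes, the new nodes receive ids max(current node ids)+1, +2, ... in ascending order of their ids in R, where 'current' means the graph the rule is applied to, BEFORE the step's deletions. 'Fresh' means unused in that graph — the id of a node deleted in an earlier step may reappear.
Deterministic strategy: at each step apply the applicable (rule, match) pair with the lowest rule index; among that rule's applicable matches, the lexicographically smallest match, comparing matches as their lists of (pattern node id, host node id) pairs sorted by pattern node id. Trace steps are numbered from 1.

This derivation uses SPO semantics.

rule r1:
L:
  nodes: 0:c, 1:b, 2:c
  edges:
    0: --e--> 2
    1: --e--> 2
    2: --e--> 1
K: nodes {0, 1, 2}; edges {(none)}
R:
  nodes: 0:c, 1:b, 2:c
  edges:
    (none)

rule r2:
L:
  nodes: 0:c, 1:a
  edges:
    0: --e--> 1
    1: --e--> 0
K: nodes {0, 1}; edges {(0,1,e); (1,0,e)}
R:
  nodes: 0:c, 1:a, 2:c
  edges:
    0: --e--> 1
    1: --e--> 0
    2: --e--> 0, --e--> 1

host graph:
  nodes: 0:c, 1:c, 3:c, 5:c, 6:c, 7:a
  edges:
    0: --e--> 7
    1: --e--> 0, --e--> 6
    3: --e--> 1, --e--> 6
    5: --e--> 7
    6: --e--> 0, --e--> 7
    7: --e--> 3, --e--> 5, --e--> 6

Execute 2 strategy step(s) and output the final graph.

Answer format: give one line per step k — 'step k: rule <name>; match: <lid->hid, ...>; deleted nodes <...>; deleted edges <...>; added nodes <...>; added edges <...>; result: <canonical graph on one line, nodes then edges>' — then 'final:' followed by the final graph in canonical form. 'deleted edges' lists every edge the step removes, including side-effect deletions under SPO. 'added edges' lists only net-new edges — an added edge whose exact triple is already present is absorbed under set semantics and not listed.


step 1: rule r2; match: 0->5, 1->7; deleted nodes (none); deleted edges (none); added nodes 8; added edges (8,5,e); (8,7,e); result: nodes: 0:c, 1:c, 3:c, 5:c, 6:c, 7:a, 8:c edges: (0,7,e); (1,0,e); (1,6,e); (3,1,e); (3,6,e); (5,7,e); (6,0,e); (6,7,e); (7,3,e); (7,5,e); (7,6,e); (8,5,e); (8,7,e)
step 2: rule r2; match: 0->5, 1->7; deleted nodes (none); deleted edges (none); added nodes 9; added edges (9,5,e); (9,7,e); result: nodes: 0:c, 1:c, 3:c, 5:c, 6:c, 7:a, 8:c, 9:c edges: (0,7,e); (1,0,e); (1,6,e); (3,1,e); (3,6,e); (5,7,e); (6,0,e); (6,7,e); (7,3,e); (7,5,e); (7,6,e); (8,5,e); (8,7,e); (9,5,e); (9,7,e)
final:
nodes: 0:c, 1:c, 3:c, 5:c, 6:c, 7:a, 8:c, 9:c
edges: (0,7,e); (1,0,e); (1,6,e); (3,1,e); (3,6,e); (5,7,e); (6,0,e); (6,7,e); (7,3,e); (7,5,e); (7,6,e); (8,5,e); (8,7,e); (9,5,e); (9,7,e)
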